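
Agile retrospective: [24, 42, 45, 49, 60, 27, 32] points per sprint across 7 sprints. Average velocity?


Formula: Avg velocity = Total points / Number of sprints
Points: [24, 42, 45, 49, 60, 27, 32]
Sum = 24 + 42 + 45 + 49 + 60 + 27 + 32 = 279
Avg velocity = 279 / 7 = 39.86 points/sprint

39.86 points/sprint


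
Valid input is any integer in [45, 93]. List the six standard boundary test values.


Range: [45, 93]
Boundaries: just below min, min, min+1, max-1, max, just above max
Values: [44, 45, 46, 92, 93, 94]

[44, 45, 46, 92, 93, 94]


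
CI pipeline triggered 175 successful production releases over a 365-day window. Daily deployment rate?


Formula: deployments per day = releases / days
= 175 / 365
= 0.479 deploys/day
(equivalently, 3.36 deploys/week)

0.479 deploys/day


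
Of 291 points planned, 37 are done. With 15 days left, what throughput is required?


Formula: Required rate = Remaining points / Days left
Remaining = 291 - 37 = 254 points
Required rate = 254 / 15 = 16.93 points/day

16.93 points/day


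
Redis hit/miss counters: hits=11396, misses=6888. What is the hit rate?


Formula: hit rate = hits / (hits + misses) * 100
hit rate = 11396 / (11396 + 6888) * 100
hit rate = 11396 / 18284 * 100
hit rate = 62.33%

62.33%


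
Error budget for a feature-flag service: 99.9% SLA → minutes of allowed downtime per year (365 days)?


Formula: allowed downtime = period * (100 - SLA) / 100
Period (year (365 days)) = 525600 minutes
Unavailability fraction = (100 - 99.9) / 100
Allowed downtime = 525600 * (100 - 99.9) / 100
Allowed downtime = 525.6 minutes

525.6 minutes


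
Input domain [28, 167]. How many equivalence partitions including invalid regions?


Valid range: [28, 167]
Class 1: x < 28 — invalid
Class 2: 28 ≤ x ≤ 167 — valid
Class 3: x > 167 — invalid
Total equivalence classes: 3

3 equivalence classes


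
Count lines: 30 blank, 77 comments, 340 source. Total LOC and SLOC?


Total LOC = blank + comment + code
Total LOC = 30 + 77 + 340 = 447
SLOC (source only) = code = 340

Total LOC: 447, SLOC: 340


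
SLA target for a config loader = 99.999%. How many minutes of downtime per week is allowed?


Formula: allowed downtime = period * (100 - SLA) / 100
Period (week) = 10080 minutes
Unavailability fraction = (100 - 99.999) / 100
Allowed downtime = 10080 * (100 - 99.999) / 100
Allowed downtime = 0.1008 minutes

0.1008 minutes


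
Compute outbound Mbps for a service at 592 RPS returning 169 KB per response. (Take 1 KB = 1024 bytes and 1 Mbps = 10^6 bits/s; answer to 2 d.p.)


Formula: Mbps = payload_bytes * RPS * 8 / 1e6
Payload per request = 169 KB = 169 * 1024 = 173056 bytes
Total bytes/sec = 173056 * 592 = 102449152
Total bits/sec = 102449152 * 8 = 819593216
Mbps = 819593216 / 1e6 = 819.59

819.59 Mbps


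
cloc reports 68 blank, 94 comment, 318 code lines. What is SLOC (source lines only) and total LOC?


Total LOC = blank + comment + code
Total LOC = 68 + 94 + 318 = 480
SLOC (source only) = code = 318

Total LOC: 480, SLOC: 318


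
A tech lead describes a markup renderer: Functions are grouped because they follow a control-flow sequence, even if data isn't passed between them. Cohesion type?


Reasoning: Grouped by order of execution within a routine, not by data flow
Type: Procedural cohesion

Procedural cohesion


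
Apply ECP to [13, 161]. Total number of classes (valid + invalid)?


Valid range: [13, 161]
Class 1: x < 13 — invalid
Class 2: 13 ≤ x ≤ 161 — valid
Class 3: x > 161 — invalid
Total equivalence classes: 3

3 equivalence classes


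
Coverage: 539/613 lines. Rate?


Coverage = covered / total * 100
Coverage = 539 / 613 * 100
Coverage = 87.93%

87.93%


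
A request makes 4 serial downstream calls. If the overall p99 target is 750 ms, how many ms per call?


Formula: per_stage = total_budget / stages
per_stage = 750 / 4
per_stage = 187.5 ms

187.5 ms


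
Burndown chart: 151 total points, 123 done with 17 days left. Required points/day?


Formula: Required rate = Remaining points / Days left
Remaining = 151 - 123 = 28 points
Required rate = 28 / 17 = 1.65 points/day

1.65 points/day


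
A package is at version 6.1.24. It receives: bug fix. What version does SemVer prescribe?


Current: 6.1.24
Change category: 'bug fix' → patch bump
SemVer rule: patch bump → increment PATCH (MAJOR and MINOR unchanged)
New: 6.1.25

6.1.25


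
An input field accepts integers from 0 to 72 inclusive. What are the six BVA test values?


Range: [0, 72]
Boundaries: just below min, min, min+1, max-1, max, just above max
Values: [-1, 0, 1, 71, 72, 73]

[-1, 0, 1, 71, 72, 73]


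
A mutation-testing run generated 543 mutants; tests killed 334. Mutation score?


Mutation score = killed / total * 100
Mutation score = 334 / 543 * 100
Mutation score = 61.51%

61.51%


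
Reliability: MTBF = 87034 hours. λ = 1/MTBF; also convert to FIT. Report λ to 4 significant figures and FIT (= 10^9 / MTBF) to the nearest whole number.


Formula: λ = 1 / MTBF; FIT = λ × 1e9 = 1e9 / MTBF
λ = 1 / 87034 ≈ 1.149e-05 failures/hour
FIT = 1e9 / 87034 ≈ 11490 failures per 1e9 hours (nearest whole number)

λ = 1.149e-05 /h, FIT = 11490


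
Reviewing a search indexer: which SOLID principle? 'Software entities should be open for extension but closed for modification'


This describes the Open/Closed Principle (OCP)

Open/Closed Principle (OCP)


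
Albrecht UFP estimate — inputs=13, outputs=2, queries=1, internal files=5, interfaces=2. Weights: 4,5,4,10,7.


UFP = EI*4 + EO*5 + EQ*4 + ILF*10 + EIF*7
UFP = 13*4 + 2*5 + 1*4 + 5*10 + 2*7
UFP = 52 + 10 + 4 + 50 + 14
UFP = 130

130


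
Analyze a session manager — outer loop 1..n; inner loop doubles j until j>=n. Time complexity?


Reasoning: linear outer times logarithmic inner
Complexity: O(n log n)

O(n log n)


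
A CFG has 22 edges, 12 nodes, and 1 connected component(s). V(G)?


Formula: V(G) = E - N + 2P
V(G) = 22 - 12 + 2*1
V(G) = 10 + 2
V(G) = 12

12


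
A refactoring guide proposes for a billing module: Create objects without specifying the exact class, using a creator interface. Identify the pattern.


This matches the Factory Method pattern

Factory Method


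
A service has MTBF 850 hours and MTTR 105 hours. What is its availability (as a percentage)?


Availability = MTBF / (MTBF + MTTR)
Availability = 850 / (850 + 105)
Availability = 850 / 955
Availability = 89.0052%

89.0052%


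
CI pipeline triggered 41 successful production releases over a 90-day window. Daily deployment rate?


Formula: deployments per day = releases / days
= 41 / 90
= 0.456 deploys/day
(equivalently, 3.19 deploys/week)

0.456 deploys/day


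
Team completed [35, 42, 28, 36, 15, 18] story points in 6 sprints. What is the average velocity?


Formula: Avg velocity = Total points / Number of sprints
Points: [35, 42, 28, 36, 15, 18]
Sum = 35 + 42 + 28 + 36 + 15 + 18 = 174
Avg velocity = 174 / 6 = 29.0 points/sprint

29.0 points/sprint


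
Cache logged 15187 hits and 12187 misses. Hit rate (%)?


Formula: hit rate = hits / (hits + misses) * 100
hit rate = 15187 / (15187 + 12187) * 100
hit rate = 15187 / 27374 * 100
hit rate = 55.48%

55.48%


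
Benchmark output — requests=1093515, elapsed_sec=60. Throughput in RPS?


Formula: throughput = requests / seconds
throughput = 1093515 / 60
throughput = 18225.25 requests/second

18225.25 requests/second


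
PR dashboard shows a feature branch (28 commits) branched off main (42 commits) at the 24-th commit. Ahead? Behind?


Common ancestor: commit #24
feature commits after divergence: 28 - 24 = 4
main commits after divergence: 42 - 24 = 18
feature is 4 commits ahead of main
main is 18 commits ahead of feature

feature ahead: 4, main ahead: 18


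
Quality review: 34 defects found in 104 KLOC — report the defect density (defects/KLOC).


Defect density = defects / KLOC
Defect density = 34 / 104
Defect density = 0.327 defects/KLOC

0.327 defects/KLOC


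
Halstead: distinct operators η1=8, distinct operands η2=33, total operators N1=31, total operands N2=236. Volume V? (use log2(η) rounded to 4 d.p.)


Formula: V = N * log2(η), where N = N1 + N2 and η = η1 + η2
η = 8 + 33 = 41
N = 31 + 236 = 267
log2(41) ≈ 5.3576
V = 267 * 5.3576 = 1430.48

1430.48


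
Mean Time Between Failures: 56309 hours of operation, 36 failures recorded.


Formula: MTBF = Total operating time / Number of failures
MTBF = 56309 / 36
MTBF = 1564.14 hours

1564.14 hours


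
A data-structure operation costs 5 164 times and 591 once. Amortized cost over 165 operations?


Formula: Amortized cost = Total cost / Operations
Total cost = (164 * 5) + (1 * 591)
Total cost = 820 + 591 = 1411
Amortized = 1411 / 165 = 8.5515

8.5515


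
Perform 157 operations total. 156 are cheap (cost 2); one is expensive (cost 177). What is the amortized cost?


Formula: Amortized cost = Total cost / Operations
Total cost = (156 * 2) + (1 * 177)
Total cost = 312 + 177 = 489
Amortized = 489 / 157 = 3.1146

3.1146


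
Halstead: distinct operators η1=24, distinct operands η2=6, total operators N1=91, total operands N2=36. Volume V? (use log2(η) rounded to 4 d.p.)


Formula: V = N * log2(η), where N = N1 + N2 and η = η1 + η2
η = 24 + 6 = 30
N = 91 + 36 = 127
log2(30) ≈ 4.9069
V = 127 * 4.9069 = 623.18

623.18


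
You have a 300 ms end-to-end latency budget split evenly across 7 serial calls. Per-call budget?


Formula: per_stage = total_budget / stages
per_stage = 300 / 7
per_stage = 42.86 ms

42.86 ms


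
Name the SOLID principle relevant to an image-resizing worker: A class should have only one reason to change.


This describes the Single Responsibility Principle (SRP)

Single Responsibility Principle (SRP)


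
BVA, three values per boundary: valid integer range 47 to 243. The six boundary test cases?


Range: [47, 243]
Boundaries: just below min, min, min+1, max-1, max, just above max
Values: [46, 47, 48, 242, 243, 244]

[46, 47, 48, 242, 243, 244]


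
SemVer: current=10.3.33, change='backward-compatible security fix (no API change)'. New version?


Current: 10.3.33
Change category: 'backward-compatible security fix (no API change)' → patch bump
SemVer rule: patch bump → increment PATCH (MAJOR and MINOR unchanged)
New: 10.3.34

10.3.34


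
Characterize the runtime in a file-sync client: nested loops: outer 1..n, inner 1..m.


Reasoning: product of independent bounds
Complexity: O(n*m)

O(n*m)


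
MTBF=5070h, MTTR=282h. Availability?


Availability = MTBF / (MTBF + MTTR)
Availability = 5070 / (5070 + 282)
Availability = 5070 / 5352
Availability = 94.7309%

94.7309%


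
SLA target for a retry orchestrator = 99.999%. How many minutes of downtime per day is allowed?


Formula: allowed downtime = period * (100 - SLA) / 100
Period (day) = 1440 minutes
Unavailability fraction = (100 - 99.999) / 100
Allowed downtime = 1440 * (100 - 99.999) / 100
Allowed downtime = 0.0144 minutes

0.0144 minutes


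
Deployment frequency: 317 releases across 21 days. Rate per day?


Formula: deployments per day = releases / days
= 317 / 21
= 15.095 deploys/day
(equivalently, 105.67 deploys/week)

15.095 deploys/day


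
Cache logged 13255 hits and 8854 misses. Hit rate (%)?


Formula: hit rate = hits / (hits + misses) * 100
hit rate = 13255 / (13255 + 8854) * 100
hit rate = 13255 / 22109 * 100
hit rate = 59.95%

59.95%


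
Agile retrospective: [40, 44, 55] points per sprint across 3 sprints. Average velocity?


Formula: Avg velocity = Total points / Number of sprints
Points: [40, 44, 55]
Sum = 40 + 44 + 55 = 139
Avg velocity = 139 / 3 = 46.33 points/sprint

46.33 points/sprint


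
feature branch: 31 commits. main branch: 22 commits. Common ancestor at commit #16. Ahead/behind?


Common ancestor: commit #16
feature commits after divergence: 31 - 16 = 15
main commits after divergence: 22 - 16 = 6
feature is 15 commits ahead of main
main is 6 commits ahead of feature

feature ahead: 15, main ahead: 6


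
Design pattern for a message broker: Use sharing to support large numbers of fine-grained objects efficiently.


This matches the Flyweight pattern

Flyweight


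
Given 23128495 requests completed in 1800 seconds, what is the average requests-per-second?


Formula: throughput = requests / seconds
throughput = 23128495 / 1800
throughput = 12849.16 requests/second

12849.16 requests/second


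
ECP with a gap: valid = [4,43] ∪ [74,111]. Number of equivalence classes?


Valid ranges: [4,43] and [74,111]
Class 1: x < 4 — invalid
Class 2: 4 ≤ x ≤ 43 — valid
Class 3: 43 < x < 74 — invalid (gap between ranges)
Class 4: 74 ≤ x ≤ 111 — valid
Class 5: x > 111 — invalid
Total equivalence classes: 5

5 equivalence classes


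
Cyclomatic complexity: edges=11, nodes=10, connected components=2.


Formula: V(G) = E - N + 2P
V(G) = 11 - 10 + 2*2
V(G) = 1 + 4
V(G) = 5

5


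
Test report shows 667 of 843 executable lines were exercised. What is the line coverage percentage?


Coverage = covered / total * 100
Coverage = 667 / 843 * 100
Coverage = 79.12%

79.12%


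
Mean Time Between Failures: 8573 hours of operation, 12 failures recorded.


Formula: MTBF = Total operating time / Number of failures
MTBF = 8573 / 12
MTBF = 714.42 hours

714.42 hours


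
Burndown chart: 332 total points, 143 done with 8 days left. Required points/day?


Formula: Required rate = Remaining points / Days left
Remaining = 332 - 143 = 189 points
Required rate = 189 / 8 = 23.63 points/day

23.63 points/day


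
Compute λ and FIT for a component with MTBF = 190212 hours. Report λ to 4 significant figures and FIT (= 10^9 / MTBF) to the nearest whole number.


Formula: λ = 1 / MTBF; FIT = λ × 1e9 = 1e9 / MTBF
λ = 1 / 190212 ≈ 5.257e-06 failures/hour
FIT = 1e9 / 190212 ≈ 5257 failures per 1e9 hours (nearest whole number)

λ = 5.257e-06 /h, FIT = 5257


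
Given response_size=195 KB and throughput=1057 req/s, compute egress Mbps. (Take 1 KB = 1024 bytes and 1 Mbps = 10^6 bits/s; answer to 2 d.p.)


Formula: Mbps = payload_bytes * RPS * 8 / 1e6
Payload per request = 195 KB = 195 * 1024 = 199680 bytes
Total bytes/sec = 199680 * 1057 = 211061760
Total bits/sec = 211061760 * 8 = 1688494080
Mbps = 1688494080 / 1e6 = 1688.49

1688.49 Mbps


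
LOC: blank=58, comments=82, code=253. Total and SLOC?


Total LOC = blank + comment + code
Total LOC = 58 + 82 + 253 = 393
SLOC (source only) = code = 253

Total LOC: 393, SLOC: 253


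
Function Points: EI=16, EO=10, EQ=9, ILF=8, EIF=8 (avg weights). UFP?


UFP = EI*4 + EO*5 + EQ*4 + ILF*10 + EIF*7
UFP = 16*4 + 10*5 + 9*4 + 8*10 + 8*7
UFP = 64 + 50 + 36 + 80 + 56
UFP = 286

286


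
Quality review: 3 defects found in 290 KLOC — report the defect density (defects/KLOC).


Defect density = defects / KLOC
Defect density = 3 / 290
Defect density = 0.01 defects/KLOC

0.01 defects/KLOC


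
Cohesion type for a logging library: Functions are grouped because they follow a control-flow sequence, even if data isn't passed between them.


Reasoning: Grouped by order of execution within a routine, not by data flow
Type: Procedural cohesion

Procedural cohesion


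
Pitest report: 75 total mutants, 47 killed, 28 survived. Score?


Mutation score = killed / total * 100
Mutation score = 47 / 75 * 100
Mutation score = 62.67%

62.67%


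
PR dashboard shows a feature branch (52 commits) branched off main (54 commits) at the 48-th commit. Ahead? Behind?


Common ancestor: commit #48
feature commits after divergence: 52 - 48 = 4
main commits after divergence: 54 - 48 = 6
feature is 4 commits ahead of main
main is 6 commits ahead of feature

feature ahead: 4, main ahead: 6


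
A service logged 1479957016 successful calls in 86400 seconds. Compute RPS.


Formula: throughput = requests / seconds
throughput = 1479957016 / 86400
throughput = 17129.13 requests/second

17129.13 requests/second


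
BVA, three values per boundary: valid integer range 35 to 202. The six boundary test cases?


Range: [35, 202]
Boundaries: just below min, min, min+1, max-1, max, just above max
Values: [34, 35, 36, 201, 202, 203]

[34, 35, 36, 201, 202, 203]


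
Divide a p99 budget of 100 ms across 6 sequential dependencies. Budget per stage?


Formula: per_stage = total_budget / stages
per_stage = 100 / 6
per_stage = 16.67 ms

16.67 ms


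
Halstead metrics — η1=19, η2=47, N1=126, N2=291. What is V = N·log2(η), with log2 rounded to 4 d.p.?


Formula: V = N * log2(η), where N = N1 + N2 and η = η1 + η2
η = 19 + 47 = 66
N = 126 + 291 = 417
log2(66) ≈ 6.0444
V = 417 * 6.0444 = 2520.51

2520.51


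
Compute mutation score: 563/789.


Mutation score = killed / total * 100
Mutation score = 563 / 789 * 100
Mutation score = 71.36%

71.36%


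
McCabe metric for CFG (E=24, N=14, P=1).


Formula: V(G) = E - N + 2P
V(G) = 24 - 14 + 2*1
V(G) = 10 + 2
V(G) = 12

12


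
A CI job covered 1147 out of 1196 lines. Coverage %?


Coverage = covered / total * 100
Coverage = 1147 / 1196 * 100
Coverage = 95.9%

95.9%


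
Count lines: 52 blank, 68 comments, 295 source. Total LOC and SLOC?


Total LOC = blank + comment + code
Total LOC = 52 + 68 + 295 = 415
SLOC (source only) = code = 295

Total LOC: 415, SLOC: 295


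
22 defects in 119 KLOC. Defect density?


Defect density = defects / KLOC
Defect density = 22 / 119
Defect density = 0.185 defects/KLOC

0.185 defects/KLOC


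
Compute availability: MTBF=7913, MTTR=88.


Availability = MTBF / (MTBF + MTTR)
Availability = 7913 / (7913 + 88)
Availability = 7913 / 8001
Availability = 98.9001%

98.9001%


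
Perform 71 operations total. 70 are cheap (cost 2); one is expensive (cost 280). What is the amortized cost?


Formula: Amortized cost = Total cost / Operations
Total cost = (70 * 2) + (1 * 280)
Total cost = 140 + 280 = 420
Amortized = 420 / 71 = 5.9155

5.9155


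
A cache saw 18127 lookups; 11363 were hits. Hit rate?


Formula: hit rate = hits / (hits + misses) * 100
hit rate = 11363 / (11363 + 6764) * 100
hit rate = 11363 / 18127 * 100
hit rate = 62.69%

62.69%


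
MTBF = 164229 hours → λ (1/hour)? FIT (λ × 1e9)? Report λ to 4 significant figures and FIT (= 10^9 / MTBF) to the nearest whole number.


Formula: λ = 1 / MTBF; FIT = λ × 1e9 = 1e9 / MTBF
λ = 1 / 164229 ≈ 6.089e-06 failures/hour
FIT = 1e9 / 164229 ≈ 6089 failures per 1e9 hours (nearest whole number)

λ = 6.089e-06 /h, FIT = 6089


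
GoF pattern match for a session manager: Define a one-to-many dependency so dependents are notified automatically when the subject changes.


This matches the Observer pattern

Observer


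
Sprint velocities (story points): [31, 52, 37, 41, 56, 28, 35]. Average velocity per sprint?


Formula: Avg velocity = Total points / Number of sprints
Points: [31, 52, 37, 41, 56, 28, 35]
Sum = 31 + 52 + 37 + 41 + 56 + 28 + 35 = 280
Avg velocity = 280 / 7 = 40.0 points/sprint

40.0 points/sprint


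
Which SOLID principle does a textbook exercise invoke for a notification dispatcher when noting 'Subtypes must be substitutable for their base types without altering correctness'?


This describes the Liskov Substitution Principle (LSP)

Liskov Substitution Principle (LSP)


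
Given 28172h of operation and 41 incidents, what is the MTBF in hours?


Formula: MTBF = Total operating time / Number of failures
MTBF = 28172 / 41
MTBF = 687.12 hours

687.12 hours


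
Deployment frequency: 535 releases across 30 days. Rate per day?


Formula: deployments per day = releases / days
= 535 / 30
= 17.833 deploys/day
(equivalently, 124.83 deploys/week)

17.833 deploys/day


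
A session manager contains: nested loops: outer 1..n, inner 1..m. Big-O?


Reasoning: product of independent bounds
Complexity: O(n*m)

O(n*m)


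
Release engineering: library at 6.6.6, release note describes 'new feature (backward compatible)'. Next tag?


Current: 6.6.6
Change category: 'new feature (backward compatible)' → minor bump
SemVer rule: minor bump → increment MINOR, reset PATCH to 0 (MAJOR unchanged)
New: 6.7.0

6.7.0


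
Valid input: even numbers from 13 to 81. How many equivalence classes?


Constraint: even integers in [13, 81]
Class 1: x < 13 — out-of-range invalid
Class 2: x in [13,81] but odd — wrong type invalid
Class 3: x in [13,81] and even — valid
Class 4: x > 81 — out-of-range invalid
Total equivalence classes: 4

4 equivalence classes


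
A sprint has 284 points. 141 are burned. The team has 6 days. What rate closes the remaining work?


Formula: Required rate = Remaining points / Days left
Remaining = 284 - 141 = 143 points
Required rate = 143 / 6 = 23.83 points/day

23.83 points/day


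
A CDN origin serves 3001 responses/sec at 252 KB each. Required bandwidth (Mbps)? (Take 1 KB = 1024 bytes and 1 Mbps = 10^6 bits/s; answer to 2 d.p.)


Formula: Mbps = payload_bytes * RPS * 8 / 1e6
Payload per request = 252 KB = 252 * 1024 = 258048 bytes
Total bytes/sec = 258048 * 3001 = 774402048
Total bits/sec = 774402048 * 8 = 6195216384
Mbps = 6195216384 / 1e6 = 6195.22

6195.22 Mbps


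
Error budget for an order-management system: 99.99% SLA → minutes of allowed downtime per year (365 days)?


Formula: allowed downtime = period * (100 - SLA) / 100
Period (year (365 days)) = 525600 minutes
Unavailability fraction = (100 - 99.99) / 100
Allowed downtime = 525600 * (100 - 99.99) / 100
Allowed downtime = 52.56 minutes

52.56 minutes


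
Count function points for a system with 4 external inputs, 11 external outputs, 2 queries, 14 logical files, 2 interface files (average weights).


UFP = EI*4 + EO*5 + EQ*4 + ILF*10 + EIF*7
UFP = 4*4 + 11*5 + 2*4 + 14*10 + 2*7
UFP = 16 + 55 + 8 + 140 + 14
UFP = 233

233


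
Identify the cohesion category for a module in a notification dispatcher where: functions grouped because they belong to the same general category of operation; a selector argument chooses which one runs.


Reasoning: Grouped by category of activity, not by data or sequence
Type: Logical cohesion

Logical cohesion


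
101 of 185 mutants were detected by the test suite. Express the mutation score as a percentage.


Mutation score = killed / total * 100
Mutation score = 101 / 185 * 100
Mutation score = 54.59%

54.59%


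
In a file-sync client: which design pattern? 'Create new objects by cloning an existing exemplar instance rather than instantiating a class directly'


This matches the Prototype pattern

Prototype


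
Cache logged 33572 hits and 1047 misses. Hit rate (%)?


Formula: hit rate = hits / (hits + misses) * 100
hit rate = 33572 / (33572 + 1047) * 100
hit rate = 33572 / 34619 * 100
hit rate = 96.98%

96.98%


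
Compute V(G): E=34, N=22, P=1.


Formula: V(G) = E - N + 2P
V(G) = 34 - 22 + 2*1
V(G) = 12 + 2
V(G) = 14

14


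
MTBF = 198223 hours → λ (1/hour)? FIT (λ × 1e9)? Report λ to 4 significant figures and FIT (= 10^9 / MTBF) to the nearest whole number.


Formula: λ = 1 / MTBF; FIT = λ × 1e9 = 1e9 / MTBF
λ = 1 / 198223 ≈ 5.045e-06 failures/hour
FIT = 1e9 / 198223 ≈ 5045 failures per 1e9 hours (nearest whole number)

λ = 5.045e-06 /h, FIT = 5045


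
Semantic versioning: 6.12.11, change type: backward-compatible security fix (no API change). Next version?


Current: 6.12.11
Change category: 'backward-compatible security fix (no API change)' → patch bump
SemVer rule: patch bump → increment PATCH (MAJOR and MINOR unchanged)
New: 6.12.12

6.12.12


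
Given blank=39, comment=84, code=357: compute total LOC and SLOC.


Total LOC = blank + comment + code
Total LOC = 39 + 84 + 357 = 480
SLOC (source only) = code = 357

Total LOC: 480, SLOC: 357


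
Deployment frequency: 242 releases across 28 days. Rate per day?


Formula: deployments per day = releases / days
= 242 / 28
= 8.643 deploys/day
(equivalently, 60.5 deploys/week)

8.643 deploys/day


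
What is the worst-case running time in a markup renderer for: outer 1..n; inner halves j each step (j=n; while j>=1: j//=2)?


Reasoning: n times log n
Complexity: O(n log n)

O(n log n)


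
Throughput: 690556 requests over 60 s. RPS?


Formula: throughput = requests / seconds
throughput = 690556 / 60
throughput = 11509.27 requests/second

11509.27 requests/second


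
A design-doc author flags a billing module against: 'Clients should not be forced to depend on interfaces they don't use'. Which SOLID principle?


This describes the Interface Segregation Principle (ISP)

Interface Segregation Principle (ISP)


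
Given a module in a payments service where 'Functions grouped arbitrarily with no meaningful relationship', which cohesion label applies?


Reasoning: Worst: random grouping
Type: Coincidental cohesion

Coincidental cohesion


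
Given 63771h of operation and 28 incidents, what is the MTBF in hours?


Formula: MTBF = Total operating time / Number of failures
MTBF = 63771 / 28
MTBF = 2277.54 hours

2277.54 hours


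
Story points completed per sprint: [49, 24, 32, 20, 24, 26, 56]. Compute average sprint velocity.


Formula: Avg velocity = Total points / Number of sprints
Points: [49, 24, 32, 20, 24, 26, 56]
Sum = 49 + 24 + 32 + 20 + 24 + 26 + 56 = 231
Avg velocity = 231 / 7 = 33.0 points/sprint

33.0 points/sprint


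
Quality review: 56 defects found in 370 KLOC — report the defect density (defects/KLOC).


Defect density = defects / KLOC
Defect density = 56 / 370
Defect density = 0.151 defects/KLOC

0.151 defects/KLOC


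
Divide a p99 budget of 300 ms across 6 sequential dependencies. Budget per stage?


Formula: per_stage = total_budget / stages
per_stage = 300 / 6
per_stage = 50.0 ms

50.0 ms


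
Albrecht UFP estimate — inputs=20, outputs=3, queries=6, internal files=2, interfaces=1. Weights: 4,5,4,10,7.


UFP = EI*4 + EO*5 + EQ*4 + ILF*10 + EIF*7
UFP = 20*4 + 3*5 + 6*4 + 2*10 + 1*7
UFP = 80 + 15 + 24 + 20 + 7
UFP = 146

146


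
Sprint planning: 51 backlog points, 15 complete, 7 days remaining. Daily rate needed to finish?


Formula: Required rate = Remaining points / Days left
Remaining = 51 - 15 = 36 points
Required rate = 36 / 7 = 5.14 points/day

5.14 points/day


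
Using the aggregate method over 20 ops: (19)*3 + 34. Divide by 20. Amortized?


Formula: Amortized cost = Total cost / Operations
Total cost = (19 * 3) + (1 * 34)
Total cost = 57 + 34 = 91
Amortized = 91 / 20 = 4.55

4.55


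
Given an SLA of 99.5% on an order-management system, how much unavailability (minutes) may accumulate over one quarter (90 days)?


Formula: allowed downtime = period * (100 - SLA) / 100
Period (quarter (90 days)) = 129600 minutes
Unavailability fraction = (100 - 99.5) / 100
Allowed downtime = 129600 * (100 - 99.5) / 100
Allowed downtime = 648.0 minutes

648.0 minutes


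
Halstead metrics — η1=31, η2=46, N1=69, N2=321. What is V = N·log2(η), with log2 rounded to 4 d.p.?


Formula: V = N * log2(η), where N = N1 + N2 and η = η1 + η2
η = 31 + 46 = 77
N = 69 + 321 = 390
log2(77) ≈ 6.2668
V = 390 * 6.2668 = 2444.05

2444.05


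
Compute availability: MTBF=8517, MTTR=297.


Availability = MTBF / (MTBF + MTTR)
Availability = 8517 / (8517 + 297)
Availability = 8517 / 8814
Availability = 96.6304%

96.6304%


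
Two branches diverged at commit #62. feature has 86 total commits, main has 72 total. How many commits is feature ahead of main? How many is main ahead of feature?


Common ancestor: commit #62
feature commits after divergence: 86 - 62 = 24
main commits after divergence: 72 - 62 = 10
feature is 24 commits ahead of main
main is 10 commits ahead of feature

feature ahead: 24, main ahead: 10


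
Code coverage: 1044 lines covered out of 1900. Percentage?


Coverage = covered / total * 100
Coverage = 1044 / 1900 * 100
Coverage = 54.95%

54.95%


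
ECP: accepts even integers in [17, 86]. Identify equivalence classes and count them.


Constraint: even integers in [17, 86]
Class 1: x < 17 — out-of-range invalid
Class 2: x in [17,86] but odd — wrong type invalid
Class 3: x in [17,86] and even — valid
Class 4: x > 86 — out-of-range invalid
Total equivalence classes: 4

4 equivalence classes


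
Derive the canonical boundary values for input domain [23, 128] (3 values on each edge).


Range: [23, 128]
Boundaries: just below min, min, min+1, max-1, max, just above max
Values: [22, 23, 24, 127, 128, 129]

[22, 23, 24, 127, 128, 129]


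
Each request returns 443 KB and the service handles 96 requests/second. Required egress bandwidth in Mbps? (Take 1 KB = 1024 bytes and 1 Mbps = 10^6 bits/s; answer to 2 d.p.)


Formula: Mbps = payload_bytes * RPS * 8 / 1e6
Payload per request = 443 KB = 443 * 1024 = 453632 bytes
Total bytes/sec = 453632 * 96 = 43548672
Total bits/sec = 43548672 * 8 = 348389376
Mbps = 348389376 / 1e6 = 348.39

348.39 Mbps


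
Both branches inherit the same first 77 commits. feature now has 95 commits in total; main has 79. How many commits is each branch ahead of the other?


Common ancestor: commit #77
feature commits after divergence: 95 - 77 = 18
main commits after divergence: 79 - 77 = 2
feature is 18 commits ahead of main
main is 2 commits ahead of feature

feature ahead: 18, main ahead: 2


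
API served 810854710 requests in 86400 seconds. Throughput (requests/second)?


Formula: throughput = requests / seconds
throughput = 810854710 / 86400
throughput = 9384.89 requests/second

9384.89 requests/second


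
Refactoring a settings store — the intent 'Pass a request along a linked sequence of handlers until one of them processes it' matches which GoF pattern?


This matches the Chain of Responsibility pattern

Chain of Responsibility


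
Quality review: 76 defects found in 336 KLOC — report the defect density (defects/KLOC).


Defect density = defects / KLOC
Defect density = 76 / 336
Defect density = 0.226 defects/KLOC

0.226 defects/KLOC


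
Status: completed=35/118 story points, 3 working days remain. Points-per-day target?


Formula: Required rate = Remaining points / Days left
Remaining = 118 - 35 = 83 points
Required rate = 83 / 3 = 27.67 points/day

27.67 points/day


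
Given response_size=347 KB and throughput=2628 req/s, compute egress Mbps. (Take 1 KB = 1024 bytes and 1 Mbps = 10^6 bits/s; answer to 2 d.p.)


Formula: Mbps = payload_bytes * RPS * 8 / 1e6
Payload per request = 347 KB = 347 * 1024 = 355328 bytes
Total bytes/sec = 355328 * 2628 = 933801984
Total bits/sec = 933801984 * 8 = 7470415872
Mbps = 7470415872 / 1e6 = 7470.42

7470.42 Mbps


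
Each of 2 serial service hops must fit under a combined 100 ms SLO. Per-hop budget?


Formula: per_stage = total_budget / stages
per_stage = 100 / 2
per_stage = 50.0 ms

50.0 ms


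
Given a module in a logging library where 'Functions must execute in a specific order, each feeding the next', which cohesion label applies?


Reasoning: Output of one is input to next
Type: Sequential cohesion

Sequential cohesion


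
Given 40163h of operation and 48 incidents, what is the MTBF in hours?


Formula: MTBF = Total operating time / Number of failures
MTBF = 40163 / 48
MTBF = 836.73 hours

836.73 hours


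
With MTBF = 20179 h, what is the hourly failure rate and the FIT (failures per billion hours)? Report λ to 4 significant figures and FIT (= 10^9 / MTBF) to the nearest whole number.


Formula: λ = 1 / MTBF; FIT = λ × 1e9 = 1e9 / MTBF
λ = 1 / 20179 ≈ 4.956e-05 failures/hour
FIT = 1e9 / 20179 ≈ 49556 failures per 1e9 hours (nearest whole number)

λ = 4.956e-05 /h, FIT = 49556


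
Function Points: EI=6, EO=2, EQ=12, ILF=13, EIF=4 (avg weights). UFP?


UFP = EI*4 + EO*5 + EQ*4 + ILF*10 + EIF*7
UFP = 6*4 + 2*5 + 12*4 + 13*10 + 4*7
UFP = 24 + 10 + 48 + 130 + 28
UFP = 240

240


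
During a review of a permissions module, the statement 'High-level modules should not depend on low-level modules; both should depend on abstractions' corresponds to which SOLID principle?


This describes the Dependency Inversion Principle (DIP)

Dependency Inversion Principle (DIP)


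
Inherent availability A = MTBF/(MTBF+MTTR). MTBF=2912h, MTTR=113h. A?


Availability = MTBF / (MTBF + MTTR)
Availability = 2912 / (2912 + 113)
Availability = 2912 / 3025
Availability = 96.2645%

96.2645%


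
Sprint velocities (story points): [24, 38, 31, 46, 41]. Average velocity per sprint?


Formula: Avg velocity = Total points / Number of sprints
Points: [24, 38, 31, 46, 41]
Sum = 24 + 38 + 31 + 46 + 41 = 180
Avg velocity = 180 / 5 = 36.0 points/sprint

36.0 points/sprint


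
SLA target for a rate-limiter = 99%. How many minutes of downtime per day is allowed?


Formula: allowed downtime = period * (100 - SLA) / 100
Period (day) = 1440 minutes
Unavailability fraction = (100 - 99.0) / 100
Allowed downtime = 1440 * (100 - 99.0) / 100
Allowed downtime = 14.4 minutes

14.4 minutes


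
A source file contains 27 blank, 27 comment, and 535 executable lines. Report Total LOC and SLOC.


Total LOC = blank + comment + code
Total LOC = 27 + 27 + 535 = 589
SLOC (source only) = code = 535

Total LOC: 589, SLOC: 535


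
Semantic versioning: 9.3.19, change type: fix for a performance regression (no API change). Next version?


Current: 9.3.19
Change category: 'fix for a performance regression (no API change)' → patch bump
SemVer rule: patch bump → increment PATCH (MAJOR and MINOR unchanged)
New: 9.3.20

9.3.20


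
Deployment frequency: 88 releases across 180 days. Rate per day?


Formula: deployments per day = releases / days
= 88 / 180
= 0.489 deploys/day
(equivalently, 3.42 deploys/week)

0.489 deploys/day


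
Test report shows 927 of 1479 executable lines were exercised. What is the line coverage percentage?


Coverage = covered / total * 100
Coverage = 927 / 1479 * 100
Coverage = 62.68%

62.68%


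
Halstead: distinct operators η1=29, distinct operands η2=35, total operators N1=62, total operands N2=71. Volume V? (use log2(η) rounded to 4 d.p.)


Formula: V = N * log2(η), where N = N1 + N2 and η = η1 + η2
η = 29 + 35 = 64
N = 62 + 71 = 133
log2(64) ≈ 6.0000
V = 133 * 6.0000 = 798.00

798.00


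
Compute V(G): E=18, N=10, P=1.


Formula: V(G) = E - N + 2P
V(G) = 18 - 10 + 2*1
V(G) = 8 + 2
V(G) = 10

10


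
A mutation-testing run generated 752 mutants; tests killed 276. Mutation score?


Mutation score = killed / total * 100
Mutation score = 276 / 752 * 100
Mutation score = 36.7%

36.7%


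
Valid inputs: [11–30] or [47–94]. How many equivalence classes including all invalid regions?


Valid ranges: [11,30] and [47,94]
Class 1: x < 11 — invalid
Class 2: 11 ≤ x ≤ 30 — valid
Class 3: 30 < x < 47 — invalid (gap between ranges)
Class 4: 47 ≤ x ≤ 94 — valid
Class 5: x > 94 — invalid
Total equivalence classes: 5

5 equivalence classes


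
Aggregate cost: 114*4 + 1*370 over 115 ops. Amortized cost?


Formula: Amortized cost = Total cost / Operations
Total cost = (114 * 4) + (1 * 370)
Total cost = 456 + 370 = 826
Amortized = 826 / 115 = 7.1826

7.1826


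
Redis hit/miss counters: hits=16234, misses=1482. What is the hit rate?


Formula: hit rate = hits / (hits + misses) * 100
hit rate = 16234 / (16234 + 1482) * 100
hit rate = 16234 / 17716 * 100
hit rate = 91.63%

91.63%


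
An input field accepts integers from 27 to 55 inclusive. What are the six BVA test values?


Range: [27, 55]
Boundaries: just below min, min, min+1, max-1, max, just above max
Values: [26, 27, 28, 54, 55, 56]

[26, 27, 28, 54, 55, 56]


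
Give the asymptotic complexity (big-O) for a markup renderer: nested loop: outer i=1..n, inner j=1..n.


Reasoning: n iterations times n iterations
Complexity: O(n^2)

O(n^2)


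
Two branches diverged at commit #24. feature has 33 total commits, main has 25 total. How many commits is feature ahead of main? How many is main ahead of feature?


Common ancestor: commit #24
feature commits after divergence: 33 - 24 = 9
main commits after divergence: 25 - 24 = 1
feature is 9 commits ahead of main
main is 1 commits ahead of feature

feature ahead: 9, main ahead: 1


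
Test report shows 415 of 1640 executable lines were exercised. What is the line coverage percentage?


Coverage = covered / total * 100
Coverage = 415 / 1640 * 100
Coverage = 25.3%

25.3%


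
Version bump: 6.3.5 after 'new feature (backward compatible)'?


Current: 6.3.5
Change category: 'new feature (backward compatible)' → minor bump
SemVer rule: minor bump → increment MINOR, reset PATCH to 0 (MAJOR unchanged)
New: 6.4.0

6.4.0


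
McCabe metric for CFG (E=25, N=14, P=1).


Formula: V(G) = E - N + 2P
V(G) = 25 - 14 + 2*1
V(G) = 11 + 2
V(G) = 13

13


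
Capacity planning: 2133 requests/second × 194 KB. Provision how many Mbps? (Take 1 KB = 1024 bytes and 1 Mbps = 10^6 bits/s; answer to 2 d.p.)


Formula: Mbps = payload_bytes * RPS * 8 / 1e6
Payload per request = 194 KB = 194 * 1024 = 198656 bytes
Total bytes/sec = 198656 * 2133 = 423733248
Total bits/sec = 423733248 * 8 = 3389865984
Mbps = 3389865984 / 1e6 = 3389.87

3389.87 Mbps


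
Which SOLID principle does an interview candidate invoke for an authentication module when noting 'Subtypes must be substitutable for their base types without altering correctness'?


This describes the Liskov Substitution Principle (LSP)

Liskov Substitution Principle (LSP)


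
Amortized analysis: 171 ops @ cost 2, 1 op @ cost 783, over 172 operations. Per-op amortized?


Formula: Amortized cost = Total cost / Operations
Total cost = (171 * 2) + (1 * 783)
Total cost = 342 + 783 = 1125
Amortized = 1125 / 172 = 6.5407

6.5407


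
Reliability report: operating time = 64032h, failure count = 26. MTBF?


Formula: MTBF = Total operating time / Number of failures
MTBF = 64032 / 26
MTBF = 2462.77 hours

2462.77 hours


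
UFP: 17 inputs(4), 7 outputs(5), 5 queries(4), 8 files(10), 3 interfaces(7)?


UFP = EI*4 + EO*5 + EQ*4 + ILF*10 + EIF*7
UFP = 17*4 + 7*5 + 5*4 + 8*10 + 3*7
UFP = 68 + 35 + 20 + 80 + 21
UFP = 224

224


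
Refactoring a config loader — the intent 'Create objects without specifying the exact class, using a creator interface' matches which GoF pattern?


This matches the Factory Method pattern

Factory Method


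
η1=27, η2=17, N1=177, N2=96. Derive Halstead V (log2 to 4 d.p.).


Formula: V = N * log2(η), where N = N1 + N2 and η = η1 + η2
η = 27 + 17 = 44
N = 177 + 96 = 273
log2(44) ≈ 5.4594
V = 273 * 5.4594 = 1490.42

1490.42


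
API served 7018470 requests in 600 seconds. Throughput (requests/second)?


Formula: throughput = requests / seconds
throughput = 7018470 / 600
throughput = 11697.45 requests/second

11697.45 requests/second


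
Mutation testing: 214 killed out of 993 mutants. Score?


Mutation score = killed / total * 100
Mutation score = 214 / 993 * 100
Mutation score = 21.55%

21.55%


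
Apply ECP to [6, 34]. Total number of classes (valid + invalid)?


Valid range: [6, 34]
Class 1: x < 6 — invalid
Class 2: 6 ≤ x ≤ 34 — valid
Class 3: x > 34 — invalid
Total equivalence classes: 3

3 equivalence classes


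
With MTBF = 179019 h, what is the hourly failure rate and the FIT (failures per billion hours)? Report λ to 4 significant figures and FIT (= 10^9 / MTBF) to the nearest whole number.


Formula: λ = 1 / MTBF; FIT = λ × 1e9 = 1e9 / MTBF
λ = 1 / 179019 ≈ 5.586e-06 failures/hour
FIT = 1e9 / 179019 ≈ 5586 failures per 1e9 hours (nearest whole number)

λ = 5.586e-06 /h, FIT = 5586


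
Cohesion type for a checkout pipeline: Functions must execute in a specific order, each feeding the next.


Reasoning: Output of one is input to next
Type: Sequential cohesion

Sequential cohesion
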